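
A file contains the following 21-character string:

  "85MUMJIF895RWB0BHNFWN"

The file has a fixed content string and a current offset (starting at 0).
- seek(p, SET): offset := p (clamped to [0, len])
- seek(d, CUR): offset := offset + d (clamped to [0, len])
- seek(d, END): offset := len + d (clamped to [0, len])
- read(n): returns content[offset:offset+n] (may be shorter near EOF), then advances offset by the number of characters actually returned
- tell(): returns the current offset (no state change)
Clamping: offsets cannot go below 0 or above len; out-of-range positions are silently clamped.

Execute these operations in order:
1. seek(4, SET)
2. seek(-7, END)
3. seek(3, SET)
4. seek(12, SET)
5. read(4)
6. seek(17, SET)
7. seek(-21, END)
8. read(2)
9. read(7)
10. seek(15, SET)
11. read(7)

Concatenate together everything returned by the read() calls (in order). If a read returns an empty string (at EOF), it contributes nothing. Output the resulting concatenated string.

Answer: WB0B85MUMJIF8BHNFWN

Derivation:
After 1 (seek(4, SET)): offset=4
After 2 (seek(-7, END)): offset=14
After 3 (seek(3, SET)): offset=3
After 4 (seek(12, SET)): offset=12
After 5 (read(4)): returned 'WB0B', offset=16
After 6 (seek(17, SET)): offset=17
After 7 (seek(-21, END)): offset=0
After 8 (read(2)): returned '85', offset=2
After 9 (read(7)): returned 'MUMJIF8', offset=9
After 10 (seek(15, SET)): offset=15
After 11 (read(7)): returned 'BHNFWN', offset=21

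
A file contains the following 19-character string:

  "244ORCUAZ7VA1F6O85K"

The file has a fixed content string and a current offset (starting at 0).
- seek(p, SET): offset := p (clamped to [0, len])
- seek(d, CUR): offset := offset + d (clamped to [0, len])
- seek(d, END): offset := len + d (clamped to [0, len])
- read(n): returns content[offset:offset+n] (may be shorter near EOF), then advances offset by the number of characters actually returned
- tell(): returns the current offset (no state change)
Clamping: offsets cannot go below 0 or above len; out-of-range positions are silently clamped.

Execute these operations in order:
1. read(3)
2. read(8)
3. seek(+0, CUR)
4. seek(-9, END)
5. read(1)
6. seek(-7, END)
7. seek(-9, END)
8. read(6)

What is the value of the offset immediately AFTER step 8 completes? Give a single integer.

Answer: 16

Derivation:
After 1 (read(3)): returned '244', offset=3
After 2 (read(8)): returned 'ORCUAZ7V', offset=11
After 3 (seek(+0, CUR)): offset=11
After 4 (seek(-9, END)): offset=10
After 5 (read(1)): returned 'V', offset=11
After 6 (seek(-7, END)): offset=12
After 7 (seek(-9, END)): offset=10
After 8 (read(6)): returned 'VA1F6O', offset=16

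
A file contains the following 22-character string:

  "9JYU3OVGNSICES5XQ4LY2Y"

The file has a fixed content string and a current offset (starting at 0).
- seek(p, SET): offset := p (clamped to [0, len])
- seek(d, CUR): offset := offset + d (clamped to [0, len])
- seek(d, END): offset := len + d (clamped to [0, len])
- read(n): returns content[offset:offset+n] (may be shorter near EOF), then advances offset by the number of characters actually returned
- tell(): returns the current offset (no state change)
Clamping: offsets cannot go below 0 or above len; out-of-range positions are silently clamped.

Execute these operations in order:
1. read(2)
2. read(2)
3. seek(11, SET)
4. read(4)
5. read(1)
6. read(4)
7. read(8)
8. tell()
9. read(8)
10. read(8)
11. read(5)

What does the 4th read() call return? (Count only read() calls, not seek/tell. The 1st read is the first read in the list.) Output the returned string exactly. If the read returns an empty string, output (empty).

Answer: X

Derivation:
After 1 (read(2)): returned '9J', offset=2
After 2 (read(2)): returned 'YU', offset=4
After 3 (seek(11, SET)): offset=11
After 4 (read(4)): returned 'CES5', offset=15
After 5 (read(1)): returned 'X', offset=16
After 6 (read(4)): returned 'Q4LY', offset=20
After 7 (read(8)): returned '2Y', offset=22
After 8 (tell()): offset=22
After 9 (read(8)): returned '', offset=22
After 10 (read(8)): returned '', offset=22
After 11 (read(5)): returned '', offset=22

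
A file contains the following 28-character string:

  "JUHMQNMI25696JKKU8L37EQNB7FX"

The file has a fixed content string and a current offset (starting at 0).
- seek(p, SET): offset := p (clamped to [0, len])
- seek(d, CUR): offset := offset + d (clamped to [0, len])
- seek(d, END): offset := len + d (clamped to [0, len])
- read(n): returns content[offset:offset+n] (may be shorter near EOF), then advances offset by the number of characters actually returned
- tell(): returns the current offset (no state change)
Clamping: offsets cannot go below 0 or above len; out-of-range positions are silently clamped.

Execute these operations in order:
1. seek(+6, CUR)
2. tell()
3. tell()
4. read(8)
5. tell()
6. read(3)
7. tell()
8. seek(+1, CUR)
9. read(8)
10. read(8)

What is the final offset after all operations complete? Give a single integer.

After 1 (seek(+6, CUR)): offset=6
After 2 (tell()): offset=6
After 3 (tell()): offset=6
After 4 (read(8)): returned 'MI25696J', offset=14
After 5 (tell()): offset=14
After 6 (read(3)): returned 'KKU', offset=17
After 7 (tell()): offset=17
After 8 (seek(+1, CUR)): offset=18
After 9 (read(8)): returned 'L37EQNB7', offset=26
After 10 (read(8)): returned 'FX', offset=28

Answer: 28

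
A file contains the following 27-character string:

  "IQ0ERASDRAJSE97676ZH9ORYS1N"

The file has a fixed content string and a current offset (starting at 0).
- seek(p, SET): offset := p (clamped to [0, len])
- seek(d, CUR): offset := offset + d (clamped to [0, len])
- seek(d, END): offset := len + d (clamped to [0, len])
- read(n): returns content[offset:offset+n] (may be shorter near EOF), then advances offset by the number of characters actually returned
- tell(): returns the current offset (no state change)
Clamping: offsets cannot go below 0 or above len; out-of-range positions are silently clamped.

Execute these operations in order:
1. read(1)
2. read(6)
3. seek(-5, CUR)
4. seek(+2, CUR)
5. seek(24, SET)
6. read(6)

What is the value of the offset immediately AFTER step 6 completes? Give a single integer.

After 1 (read(1)): returned 'I', offset=1
After 2 (read(6)): returned 'Q0ERAS', offset=7
After 3 (seek(-5, CUR)): offset=2
After 4 (seek(+2, CUR)): offset=4
After 5 (seek(24, SET)): offset=24
After 6 (read(6)): returned 'S1N', offset=27

Answer: 27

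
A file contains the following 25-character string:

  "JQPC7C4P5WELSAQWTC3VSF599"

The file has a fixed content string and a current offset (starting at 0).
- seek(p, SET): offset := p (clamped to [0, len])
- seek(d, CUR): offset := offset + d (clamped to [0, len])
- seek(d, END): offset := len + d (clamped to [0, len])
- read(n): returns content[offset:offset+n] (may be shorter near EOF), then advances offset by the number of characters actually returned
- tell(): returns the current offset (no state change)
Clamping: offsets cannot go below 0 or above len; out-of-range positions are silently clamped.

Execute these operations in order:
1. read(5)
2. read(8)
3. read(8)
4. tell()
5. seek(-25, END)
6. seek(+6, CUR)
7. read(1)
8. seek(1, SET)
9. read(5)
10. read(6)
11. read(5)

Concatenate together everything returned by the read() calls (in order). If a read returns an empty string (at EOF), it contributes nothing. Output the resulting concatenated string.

Answer: JQPC7C4P5WELSAQWTC3VS4QPC7C4P5WELSAQWT

Derivation:
After 1 (read(5)): returned 'JQPC7', offset=5
After 2 (read(8)): returned 'C4P5WELS', offset=13
After 3 (read(8)): returned 'AQWTC3VS', offset=21
After 4 (tell()): offset=21
After 5 (seek(-25, END)): offset=0
After 6 (seek(+6, CUR)): offset=6
After 7 (read(1)): returned '4', offset=7
After 8 (seek(1, SET)): offset=1
After 9 (read(5)): returned 'QPC7C', offset=6
After 10 (read(6)): returned '4P5WEL', offset=12
After 11 (read(5)): returned 'SAQWT', offset=17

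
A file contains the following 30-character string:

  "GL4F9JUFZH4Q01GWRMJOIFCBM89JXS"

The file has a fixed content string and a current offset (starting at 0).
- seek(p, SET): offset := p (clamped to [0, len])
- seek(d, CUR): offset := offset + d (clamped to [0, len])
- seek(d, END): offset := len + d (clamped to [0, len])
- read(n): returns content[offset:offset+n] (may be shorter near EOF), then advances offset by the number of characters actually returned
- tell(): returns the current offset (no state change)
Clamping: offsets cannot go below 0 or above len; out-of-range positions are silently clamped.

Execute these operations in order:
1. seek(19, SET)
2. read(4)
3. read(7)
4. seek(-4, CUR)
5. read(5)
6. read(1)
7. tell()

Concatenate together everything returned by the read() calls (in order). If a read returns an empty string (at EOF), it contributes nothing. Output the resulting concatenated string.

After 1 (seek(19, SET)): offset=19
After 2 (read(4)): returned 'OIFC', offset=23
After 3 (read(7)): returned 'BM89JXS', offset=30
After 4 (seek(-4, CUR)): offset=26
After 5 (read(5)): returned '9JXS', offset=30
After 6 (read(1)): returned '', offset=30
After 7 (tell()): offset=30

Answer: OIFCBM89JXS9JXS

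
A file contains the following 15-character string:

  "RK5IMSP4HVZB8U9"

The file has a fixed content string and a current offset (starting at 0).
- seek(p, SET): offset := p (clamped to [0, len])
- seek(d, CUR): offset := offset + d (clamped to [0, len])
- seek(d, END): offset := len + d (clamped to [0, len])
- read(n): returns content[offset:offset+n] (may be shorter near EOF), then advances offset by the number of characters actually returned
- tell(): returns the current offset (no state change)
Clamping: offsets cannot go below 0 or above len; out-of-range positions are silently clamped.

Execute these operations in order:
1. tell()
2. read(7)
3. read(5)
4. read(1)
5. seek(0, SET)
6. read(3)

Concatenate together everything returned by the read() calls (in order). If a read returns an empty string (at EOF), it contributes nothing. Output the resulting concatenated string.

After 1 (tell()): offset=0
After 2 (read(7)): returned 'RK5IMSP', offset=7
After 3 (read(5)): returned '4HVZB', offset=12
After 4 (read(1)): returned '8', offset=13
After 5 (seek(0, SET)): offset=0
After 6 (read(3)): returned 'RK5', offset=3

Answer: RK5IMSP4HVZB8RK5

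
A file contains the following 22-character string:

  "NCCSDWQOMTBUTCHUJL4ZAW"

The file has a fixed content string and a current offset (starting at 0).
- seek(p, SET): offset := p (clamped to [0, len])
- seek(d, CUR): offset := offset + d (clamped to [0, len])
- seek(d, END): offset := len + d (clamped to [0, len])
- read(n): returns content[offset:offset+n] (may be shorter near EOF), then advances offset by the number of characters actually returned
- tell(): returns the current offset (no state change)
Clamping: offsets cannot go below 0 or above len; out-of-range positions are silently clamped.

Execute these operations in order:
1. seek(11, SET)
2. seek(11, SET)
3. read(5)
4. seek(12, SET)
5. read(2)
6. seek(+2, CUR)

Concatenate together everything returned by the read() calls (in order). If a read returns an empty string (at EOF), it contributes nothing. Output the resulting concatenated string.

After 1 (seek(11, SET)): offset=11
After 2 (seek(11, SET)): offset=11
After 3 (read(5)): returned 'UTCHU', offset=16
After 4 (seek(12, SET)): offset=12
After 5 (read(2)): returned 'TC', offset=14
After 6 (seek(+2, CUR)): offset=16

Answer: UTCHUTC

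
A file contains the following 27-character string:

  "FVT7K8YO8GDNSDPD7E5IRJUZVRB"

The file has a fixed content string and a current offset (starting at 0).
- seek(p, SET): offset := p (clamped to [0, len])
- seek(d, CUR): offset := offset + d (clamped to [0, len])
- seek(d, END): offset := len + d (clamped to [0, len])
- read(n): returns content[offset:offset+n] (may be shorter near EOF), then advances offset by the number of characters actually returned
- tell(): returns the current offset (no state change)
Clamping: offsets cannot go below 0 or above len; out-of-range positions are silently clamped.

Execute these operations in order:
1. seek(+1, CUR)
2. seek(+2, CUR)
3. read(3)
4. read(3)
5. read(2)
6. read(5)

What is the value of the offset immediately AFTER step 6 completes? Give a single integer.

After 1 (seek(+1, CUR)): offset=1
After 2 (seek(+2, CUR)): offset=3
After 3 (read(3)): returned '7K8', offset=6
After 4 (read(3)): returned 'YO8', offset=9
After 5 (read(2)): returned 'GD', offset=11
After 6 (read(5)): returned 'NSDPD', offset=16

Answer: 16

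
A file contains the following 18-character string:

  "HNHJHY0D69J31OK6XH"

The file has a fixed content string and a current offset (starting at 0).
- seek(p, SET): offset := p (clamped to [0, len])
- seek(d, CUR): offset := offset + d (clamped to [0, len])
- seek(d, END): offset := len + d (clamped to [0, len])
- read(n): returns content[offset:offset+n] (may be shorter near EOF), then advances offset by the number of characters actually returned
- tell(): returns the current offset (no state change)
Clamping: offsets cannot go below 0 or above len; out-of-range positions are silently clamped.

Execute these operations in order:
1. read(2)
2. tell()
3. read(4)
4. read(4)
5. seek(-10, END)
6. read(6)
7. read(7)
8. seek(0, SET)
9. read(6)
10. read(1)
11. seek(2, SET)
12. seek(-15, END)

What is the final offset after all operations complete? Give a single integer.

After 1 (read(2)): returned 'HN', offset=2
After 2 (tell()): offset=2
After 3 (read(4)): returned 'HJHY', offset=6
After 4 (read(4)): returned '0D69', offset=10
After 5 (seek(-10, END)): offset=8
After 6 (read(6)): returned '69J31O', offset=14
After 7 (read(7)): returned 'K6XH', offset=18
After 8 (seek(0, SET)): offset=0
After 9 (read(6)): returned 'HNHJHY', offset=6
After 10 (read(1)): returned '0', offset=7
After 11 (seek(2, SET)): offset=2
After 12 (seek(-15, END)): offset=3

Answer: 3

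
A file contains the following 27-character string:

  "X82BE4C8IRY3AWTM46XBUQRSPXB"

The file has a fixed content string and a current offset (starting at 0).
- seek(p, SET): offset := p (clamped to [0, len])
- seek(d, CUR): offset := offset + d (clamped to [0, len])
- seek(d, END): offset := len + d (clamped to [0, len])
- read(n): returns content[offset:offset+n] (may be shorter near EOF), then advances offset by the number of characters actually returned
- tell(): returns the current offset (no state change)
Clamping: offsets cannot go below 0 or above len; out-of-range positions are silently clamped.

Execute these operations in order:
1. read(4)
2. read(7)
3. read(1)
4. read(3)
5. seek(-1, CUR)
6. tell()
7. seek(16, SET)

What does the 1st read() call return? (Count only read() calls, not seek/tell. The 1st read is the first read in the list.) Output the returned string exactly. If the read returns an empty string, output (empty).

After 1 (read(4)): returned 'X82B', offset=4
After 2 (read(7)): returned 'E4C8IRY', offset=11
After 3 (read(1)): returned '3', offset=12
After 4 (read(3)): returned 'AWT', offset=15
After 5 (seek(-1, CUR)): offset=14
After 6 (tell()): offset=14
After 7 (seek(16, SET)): offset=16

Answer: X82B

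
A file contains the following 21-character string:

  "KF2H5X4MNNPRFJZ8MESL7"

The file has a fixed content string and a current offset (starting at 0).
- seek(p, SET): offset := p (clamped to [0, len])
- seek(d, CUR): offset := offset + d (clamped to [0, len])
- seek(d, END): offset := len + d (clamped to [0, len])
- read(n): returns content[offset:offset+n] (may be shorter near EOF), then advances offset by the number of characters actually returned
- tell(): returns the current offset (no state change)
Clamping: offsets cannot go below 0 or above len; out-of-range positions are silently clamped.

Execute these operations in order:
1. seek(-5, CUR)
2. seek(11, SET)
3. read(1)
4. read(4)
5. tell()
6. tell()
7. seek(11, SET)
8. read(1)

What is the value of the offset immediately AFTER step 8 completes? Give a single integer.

Answer: 12

Derivation:
After 1 (seek(-5, CUR)): offset=0
After 2 (seek(11, SET)): offset=11
After 3 (read(1)): returned 'R', offset=12
After 4 (read(4)): returned 'FJZ8', offset=16
After 5 (tell()): offset=16
After 6 (tell()): offset=16
After 7 (seek(11, SET)): offset=11
After 8 (read(1)): returned 'R', offset=12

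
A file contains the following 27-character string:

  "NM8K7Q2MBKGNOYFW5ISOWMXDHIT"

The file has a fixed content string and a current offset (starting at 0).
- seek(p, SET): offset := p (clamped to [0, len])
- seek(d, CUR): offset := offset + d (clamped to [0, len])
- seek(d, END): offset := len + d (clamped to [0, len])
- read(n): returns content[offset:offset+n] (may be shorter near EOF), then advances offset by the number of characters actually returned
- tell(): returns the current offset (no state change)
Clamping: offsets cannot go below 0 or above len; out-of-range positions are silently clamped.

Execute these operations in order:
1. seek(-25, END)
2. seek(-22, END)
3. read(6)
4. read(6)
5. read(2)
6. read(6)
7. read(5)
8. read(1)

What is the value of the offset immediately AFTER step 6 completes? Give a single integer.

Answer: 25

Derivation:
After 1 (seek(-25, END)): offset=2
After 2 (seek(-22, END)): offset=5
After 3 (read(6)): returned 'Q2MBKG', offset=11
After 4 (read(6)): returned 'NOYFW5', offset=17
After 5 (read(2)): returned 'IS', offset=19
After 6 (read(6)): returned 'OWMXDH', offset=25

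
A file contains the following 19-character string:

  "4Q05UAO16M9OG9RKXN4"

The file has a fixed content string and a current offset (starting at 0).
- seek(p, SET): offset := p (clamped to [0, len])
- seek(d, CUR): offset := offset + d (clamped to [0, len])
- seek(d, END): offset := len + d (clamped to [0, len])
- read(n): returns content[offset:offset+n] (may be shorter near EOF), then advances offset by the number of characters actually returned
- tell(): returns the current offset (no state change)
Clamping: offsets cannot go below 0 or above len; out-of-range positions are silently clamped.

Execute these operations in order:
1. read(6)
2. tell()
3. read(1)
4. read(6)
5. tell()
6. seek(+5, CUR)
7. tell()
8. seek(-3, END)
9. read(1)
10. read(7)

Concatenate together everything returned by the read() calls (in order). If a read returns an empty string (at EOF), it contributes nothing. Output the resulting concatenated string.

Answer: 4Q05UAO16M9OGXN4

Derivation:
After 1 (read(6)): returned '4Q05UA', offset=6
After 2 (tell()): offset=6
After 3 (read(1)): returned 'O', offset=7
After 4 (read(6)): returned '16M9OG', offset=13
After 5 (tell()): offset=13
After 6 (seek(+5, CUR)): offset=18
After 7 (tell()): offset=18
After 8 (seek(-3, END)): offset=16
After 9 (read(1)): returned 'X', offset=17
After 10 (read(7)): returned 'N4', offset=19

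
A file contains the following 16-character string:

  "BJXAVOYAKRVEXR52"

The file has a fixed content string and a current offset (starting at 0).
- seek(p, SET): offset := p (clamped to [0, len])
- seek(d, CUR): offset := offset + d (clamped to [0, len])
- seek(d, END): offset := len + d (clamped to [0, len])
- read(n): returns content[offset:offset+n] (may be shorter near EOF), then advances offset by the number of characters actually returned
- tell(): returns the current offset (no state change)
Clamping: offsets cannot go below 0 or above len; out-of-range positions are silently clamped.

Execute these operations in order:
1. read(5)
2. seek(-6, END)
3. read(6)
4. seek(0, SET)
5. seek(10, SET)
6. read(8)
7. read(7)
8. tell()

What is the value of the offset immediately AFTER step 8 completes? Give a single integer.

Answer: 16

Derivation:
After 1 (read(5)): returned 'BJXAV', offset=5
After 2 (seek(-6, END)): offset=10
After 3 (read(6)): returned 'VEXR52', offset=16
After 4 (seek(0, SET)): offset=0
After 5 (seek(10, SET)): offset=10
After 6 (read(8)): returned 'VEXR52', offset=16
After 7 (read(7)): returned '', offset=16
After 8 (tell()): offset=16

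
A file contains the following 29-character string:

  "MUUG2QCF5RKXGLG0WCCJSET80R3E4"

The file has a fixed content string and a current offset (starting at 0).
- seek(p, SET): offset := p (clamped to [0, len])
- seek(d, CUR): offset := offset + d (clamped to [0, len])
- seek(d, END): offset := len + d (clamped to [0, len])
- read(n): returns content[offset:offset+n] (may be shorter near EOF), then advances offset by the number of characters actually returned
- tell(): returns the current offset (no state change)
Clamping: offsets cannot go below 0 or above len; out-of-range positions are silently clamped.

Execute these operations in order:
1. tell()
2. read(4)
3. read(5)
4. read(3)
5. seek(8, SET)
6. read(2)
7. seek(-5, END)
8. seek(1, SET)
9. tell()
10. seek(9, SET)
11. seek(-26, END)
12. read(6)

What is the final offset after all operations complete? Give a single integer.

After 1 (tell()): offset=0
After 2 (read(4)): returned 'MUUG', offset=4
After 3 (read(5)): returned '2QCF5', offset=9
After 4 (read(3)): returned 'RKX', offset=12
After 5 (seek(8, SET)): offset=8
After 6 (read(2)): returned '5R', offset=10
After 7 (seek(-5, END)): offset=24
After 8 (seek(1, SET)): offset=1
After 9 (tell()): offset=1
After 10 (seek(9, SET)): offset=9
After 11 (seek(-26, END)): offset=3
After 12 (read(6)): returned 'G2QCF5', offset=9

Answer: 9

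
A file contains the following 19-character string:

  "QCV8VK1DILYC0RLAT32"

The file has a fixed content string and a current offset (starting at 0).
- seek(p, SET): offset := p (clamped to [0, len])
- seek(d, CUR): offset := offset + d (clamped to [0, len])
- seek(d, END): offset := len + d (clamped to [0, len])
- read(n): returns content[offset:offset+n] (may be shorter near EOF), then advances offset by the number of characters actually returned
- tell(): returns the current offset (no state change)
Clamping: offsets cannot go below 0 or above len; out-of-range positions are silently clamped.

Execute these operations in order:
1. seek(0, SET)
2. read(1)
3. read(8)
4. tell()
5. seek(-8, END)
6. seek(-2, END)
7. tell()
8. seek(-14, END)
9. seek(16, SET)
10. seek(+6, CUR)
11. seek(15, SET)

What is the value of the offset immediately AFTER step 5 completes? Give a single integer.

After 1 (seek(0, SET)): offset=0
After 2 (read(1)): returned 'Q', offset=1
After 3 (read(8)): returned 'CV8VK1DI', offset=9
After 4 (tell()): offset=9
After 5 (seek(-8, END)): offset=11

Answer: 11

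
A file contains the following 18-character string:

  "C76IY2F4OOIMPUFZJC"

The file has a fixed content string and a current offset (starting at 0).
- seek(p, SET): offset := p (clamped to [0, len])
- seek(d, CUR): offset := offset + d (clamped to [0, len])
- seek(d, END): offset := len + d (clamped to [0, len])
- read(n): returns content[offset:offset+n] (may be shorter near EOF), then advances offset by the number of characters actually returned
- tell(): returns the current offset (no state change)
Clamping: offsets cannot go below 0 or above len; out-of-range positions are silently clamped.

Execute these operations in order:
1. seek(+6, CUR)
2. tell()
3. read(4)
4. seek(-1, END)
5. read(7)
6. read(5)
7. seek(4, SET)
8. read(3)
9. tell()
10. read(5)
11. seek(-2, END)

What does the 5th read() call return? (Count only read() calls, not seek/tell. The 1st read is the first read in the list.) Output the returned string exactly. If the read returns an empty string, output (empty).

After 1 (seek(+6, CUR)): offset=6
After 2 (tell()): offset=6
After 3 (read(4)): returned 'F4OO', offset=10
After 4 (seek(-1, END)): offset=17
After 5 (read(7)): returned 'C', offset=18
After 6 (read(5)): returned '', offset=18
After 7 (seek(4, SET)): offset=4
After 8 (read(3)): returned 'Y2F', offset=7
After 9 (tell()): offset=7
After 10 (read(5)): returned '4OOIM', offset=12
After 11 (seek(-2, END)): offset=16

Answer: 4OOIM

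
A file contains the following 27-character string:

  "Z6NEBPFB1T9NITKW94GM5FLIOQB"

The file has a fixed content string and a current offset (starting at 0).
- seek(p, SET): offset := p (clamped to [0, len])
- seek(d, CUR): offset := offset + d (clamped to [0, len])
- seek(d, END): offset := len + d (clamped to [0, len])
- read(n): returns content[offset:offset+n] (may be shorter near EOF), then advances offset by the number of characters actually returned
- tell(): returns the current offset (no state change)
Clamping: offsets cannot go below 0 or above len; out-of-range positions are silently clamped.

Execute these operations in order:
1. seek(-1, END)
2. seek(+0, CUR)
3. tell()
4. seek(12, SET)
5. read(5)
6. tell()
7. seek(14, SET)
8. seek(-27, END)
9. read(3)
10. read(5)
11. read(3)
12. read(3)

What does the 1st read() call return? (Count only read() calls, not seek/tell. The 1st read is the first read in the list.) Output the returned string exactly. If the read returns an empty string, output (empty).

After 1 (seek(-1, END)): offset=26
After 2 (seek(+0, CUR)): offset=26
After 3 (tell()): offset=26
After 4 (seek(12, SET)): offset=12
After 5 (read(5)): returned 'ITKW9', offset=17
After 6 (tell()): offset=17
After 7 (seek(14, SET)): offset=14
After 8 (seek(-27, END)): offset=0
After 9 (read(3)): returned 'Z6N', offset=3
After 10 (read(5)): returned 'EBPFB', offset=8
After 11 (read(3)): returned '1T9', offset=11
After 12 (read(3)): returned 'NIT', offset=14

Answer: ITKW9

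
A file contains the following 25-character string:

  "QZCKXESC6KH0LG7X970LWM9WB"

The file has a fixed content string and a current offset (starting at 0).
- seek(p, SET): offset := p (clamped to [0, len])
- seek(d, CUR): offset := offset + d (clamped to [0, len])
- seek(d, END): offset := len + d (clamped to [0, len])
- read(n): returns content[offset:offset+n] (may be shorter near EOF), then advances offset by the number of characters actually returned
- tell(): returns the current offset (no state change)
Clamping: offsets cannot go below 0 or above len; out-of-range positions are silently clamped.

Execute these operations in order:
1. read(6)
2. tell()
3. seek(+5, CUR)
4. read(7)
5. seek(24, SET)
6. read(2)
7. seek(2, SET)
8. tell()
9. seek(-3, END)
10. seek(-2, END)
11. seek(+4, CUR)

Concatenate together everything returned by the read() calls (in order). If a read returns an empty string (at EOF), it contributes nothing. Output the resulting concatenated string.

After 1 (read(6)): returned 'QZCKXE', offset=6
After 2 (tell()): offset=6
After 3 (seek(+5, CUR)): offset=11
After 4 (read(7)): returned '0LG7X97', offset=18
After 5 (seek(24, SET)): offset=24
After 6 (read(2)): returned 'B', offset=25
After 7 (seek(2, SET)): offset=2
After 8 (tell()): offset=2
After 9 (seek(-3, END)): offset=22
After 10 (seek(-2, END)): offset=23
After 11 (seek(+4, CUR)): offset=25

Answer: QZCKXE0LG7X97B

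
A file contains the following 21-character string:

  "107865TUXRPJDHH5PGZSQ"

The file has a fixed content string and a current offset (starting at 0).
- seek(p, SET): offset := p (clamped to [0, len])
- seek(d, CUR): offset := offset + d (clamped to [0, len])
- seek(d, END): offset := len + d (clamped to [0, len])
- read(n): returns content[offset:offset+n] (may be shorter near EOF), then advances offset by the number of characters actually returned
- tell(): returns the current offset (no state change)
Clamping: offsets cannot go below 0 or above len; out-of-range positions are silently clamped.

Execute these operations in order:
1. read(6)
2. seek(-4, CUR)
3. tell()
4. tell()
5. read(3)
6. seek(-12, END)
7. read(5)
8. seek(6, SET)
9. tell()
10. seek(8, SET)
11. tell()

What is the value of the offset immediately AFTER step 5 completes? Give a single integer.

Answer: 5

Derivation:
After 1 (read(6)): returned '107865', offset=6
After 2 (seek(-4, CUR)): offset=2
After 3 (tell()): offset=2
After 4 (tell()): offset=2
After 5 (read(3)): returned '786', offset=5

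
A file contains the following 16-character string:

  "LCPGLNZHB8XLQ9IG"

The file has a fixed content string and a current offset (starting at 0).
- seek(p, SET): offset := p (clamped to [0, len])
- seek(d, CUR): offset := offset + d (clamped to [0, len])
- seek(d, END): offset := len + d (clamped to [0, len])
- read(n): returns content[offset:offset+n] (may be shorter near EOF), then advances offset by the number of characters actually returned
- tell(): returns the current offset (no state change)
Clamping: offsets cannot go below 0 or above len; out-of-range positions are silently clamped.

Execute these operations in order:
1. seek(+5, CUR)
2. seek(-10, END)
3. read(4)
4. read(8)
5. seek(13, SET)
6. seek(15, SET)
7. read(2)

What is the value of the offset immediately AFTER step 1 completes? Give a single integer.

Answer: 5

Derivation:
After 1 (seek(+5, CUR)): offset=5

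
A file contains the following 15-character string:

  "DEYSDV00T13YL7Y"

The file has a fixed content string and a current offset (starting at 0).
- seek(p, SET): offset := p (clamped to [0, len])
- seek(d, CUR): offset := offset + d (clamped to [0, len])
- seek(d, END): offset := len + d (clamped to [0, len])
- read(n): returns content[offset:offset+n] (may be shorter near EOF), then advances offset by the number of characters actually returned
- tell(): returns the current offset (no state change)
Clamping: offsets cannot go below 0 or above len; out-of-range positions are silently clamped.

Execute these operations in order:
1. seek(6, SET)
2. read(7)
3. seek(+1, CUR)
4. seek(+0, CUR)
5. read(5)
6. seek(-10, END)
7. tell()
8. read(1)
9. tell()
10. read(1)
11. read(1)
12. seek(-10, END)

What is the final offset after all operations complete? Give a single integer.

Answer: 5

Derivation:
After 1 (seek(6, SET)): offset=6
After 2 (read(7)): returned '00T13YL', offset=13
After 3 (seek(+1, CUR)): offset=14
After 4 (seek(+0, CUR)): offset=14
After 5 (read(5)): returned 'Y', offset=15
After 6 (seek(-10, END)): offset=5
After 7 (tell()): offset=5
After 8 (read(1)): returned 'V', offset=6
After 9 (tell()): offset=6
After 10 (read(1)): returned '0', offset=7
After 11 (read(1)): returned '0', offset=8
After 12 (seek(-10, END)): offset=5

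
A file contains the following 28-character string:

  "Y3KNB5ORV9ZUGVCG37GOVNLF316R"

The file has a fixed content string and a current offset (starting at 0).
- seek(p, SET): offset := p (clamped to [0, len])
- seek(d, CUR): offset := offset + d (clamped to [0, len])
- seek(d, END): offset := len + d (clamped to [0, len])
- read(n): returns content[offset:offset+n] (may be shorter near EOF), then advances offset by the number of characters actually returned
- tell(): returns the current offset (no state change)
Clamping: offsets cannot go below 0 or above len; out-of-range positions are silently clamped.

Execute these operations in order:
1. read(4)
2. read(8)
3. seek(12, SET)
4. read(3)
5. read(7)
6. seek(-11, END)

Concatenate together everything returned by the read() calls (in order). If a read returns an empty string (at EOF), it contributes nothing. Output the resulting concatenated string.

After 1 (read(4)): returned 'Y3KN', offset=4
After 2 (read(8)): returned 'B5ORV9ZU', offset=12
After 3 (seek(12, SET)): offset=12
After 4 (read(3)): returned 'GVC', offset=15
After 5 (read(7)): returned 'G37GOVN', offset=22
After 6 (seek(-11, END)): offset=17

Answer: Y3KNB5ORV9ZUGVCG37GOVN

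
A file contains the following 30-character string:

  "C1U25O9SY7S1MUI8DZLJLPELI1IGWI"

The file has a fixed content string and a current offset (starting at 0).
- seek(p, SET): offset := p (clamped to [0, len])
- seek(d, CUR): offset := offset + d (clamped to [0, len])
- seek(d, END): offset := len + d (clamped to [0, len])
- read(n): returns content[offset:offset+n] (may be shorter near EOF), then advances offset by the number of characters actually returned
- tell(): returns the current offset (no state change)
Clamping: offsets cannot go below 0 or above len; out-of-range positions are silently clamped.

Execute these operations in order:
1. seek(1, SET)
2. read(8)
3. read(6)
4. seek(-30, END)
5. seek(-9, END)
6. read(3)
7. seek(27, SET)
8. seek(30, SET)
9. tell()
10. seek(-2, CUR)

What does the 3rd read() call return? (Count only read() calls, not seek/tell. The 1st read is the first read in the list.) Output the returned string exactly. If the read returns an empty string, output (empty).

After 1 (seek(1, SET)): offset=1
After 2 (read(8)): returned '1U25O9SY', offset=9
After 3 (read(6)): returned '7S1MUI', offset=15
After 4 (seek(-30, END)): offset=0
After 5 (seek(-9, END)): offset=21
After 6 (read(3)): returned 'PEL', offset=24
After 7 (seek(27, SET)): offset=27
After 8 (seek(30, SET)): offset=30
After 9 (tell()): offset=30
After 10 (seek(-2, CUR)): offset=28

Answer: PEL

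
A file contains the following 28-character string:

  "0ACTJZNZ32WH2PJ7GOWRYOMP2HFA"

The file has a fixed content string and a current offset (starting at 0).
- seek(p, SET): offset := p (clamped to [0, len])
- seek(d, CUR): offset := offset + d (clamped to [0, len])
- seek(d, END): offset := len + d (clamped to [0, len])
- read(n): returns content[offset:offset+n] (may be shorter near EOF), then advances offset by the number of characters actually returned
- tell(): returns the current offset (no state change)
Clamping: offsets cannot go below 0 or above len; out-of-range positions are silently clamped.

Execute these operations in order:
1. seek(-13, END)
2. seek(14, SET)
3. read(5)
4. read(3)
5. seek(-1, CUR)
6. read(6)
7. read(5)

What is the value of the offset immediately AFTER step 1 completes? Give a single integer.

Answer: 15

Derivation:
After 1 (seek(-13, END)): offset=15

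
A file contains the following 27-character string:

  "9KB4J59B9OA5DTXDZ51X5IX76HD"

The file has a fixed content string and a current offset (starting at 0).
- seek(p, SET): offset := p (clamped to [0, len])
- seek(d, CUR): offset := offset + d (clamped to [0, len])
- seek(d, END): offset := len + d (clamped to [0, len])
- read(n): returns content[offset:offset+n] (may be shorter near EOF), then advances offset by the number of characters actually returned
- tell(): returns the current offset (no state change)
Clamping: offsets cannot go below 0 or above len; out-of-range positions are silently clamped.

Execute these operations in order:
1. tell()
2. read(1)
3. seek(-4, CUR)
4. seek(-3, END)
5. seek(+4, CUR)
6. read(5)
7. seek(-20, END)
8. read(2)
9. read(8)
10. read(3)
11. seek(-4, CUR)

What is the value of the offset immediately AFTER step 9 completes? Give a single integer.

After 1 (tell()): offset=0
After 2 (read(1)): returned '9', offset=1
After 3 (seek(-4, CUR)): offset=0
After 4 (seek(-3, END)): offset=24
After 5 (seek(+4, CUR)): offset=27
After 6 (read(5)): returned '', offset=27
After 7 (seek(-20, END)): offset=7
After 8 (read(2)): returned 'B9', offset=9
After 9 (read(8)): returned 'OA5DTXDZ', offset=17

Answer: 17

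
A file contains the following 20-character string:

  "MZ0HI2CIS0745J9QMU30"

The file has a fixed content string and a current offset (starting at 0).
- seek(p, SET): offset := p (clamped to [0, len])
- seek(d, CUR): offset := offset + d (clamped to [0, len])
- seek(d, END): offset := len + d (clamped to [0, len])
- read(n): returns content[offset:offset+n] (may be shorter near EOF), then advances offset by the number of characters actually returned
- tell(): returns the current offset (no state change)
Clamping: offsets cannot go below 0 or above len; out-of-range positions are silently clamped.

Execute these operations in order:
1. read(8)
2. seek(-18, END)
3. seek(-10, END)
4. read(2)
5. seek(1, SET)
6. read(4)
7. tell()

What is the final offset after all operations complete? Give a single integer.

After 1 (read(8)): returned 'MZ0HI2CI', offset=8
After 2 (seek(-18, END)): offset=2
After 3 (seek(-10, END)): offset=10
After 4 (read(2)): returned '74', offset=12
After 5 (seek(1, SET)): offset=1
After 6 (read(4)): returned 'Z0HI', offset=5
After 7 (tell()): offset=5

Answer: 5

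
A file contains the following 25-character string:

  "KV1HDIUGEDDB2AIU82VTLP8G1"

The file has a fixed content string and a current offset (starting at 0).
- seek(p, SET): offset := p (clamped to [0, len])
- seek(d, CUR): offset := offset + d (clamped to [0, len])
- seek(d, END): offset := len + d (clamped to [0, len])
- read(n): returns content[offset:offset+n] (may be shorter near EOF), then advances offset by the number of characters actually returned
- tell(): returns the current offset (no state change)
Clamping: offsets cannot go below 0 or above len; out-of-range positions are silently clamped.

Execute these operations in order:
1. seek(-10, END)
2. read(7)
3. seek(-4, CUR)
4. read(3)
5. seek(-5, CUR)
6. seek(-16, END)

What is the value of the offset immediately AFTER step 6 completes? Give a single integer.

Answer: 9

Derivation:
After 1 (seek(-10, END)): offset=15
After 2 (read(7)): returned 'U82VTLP', offset=22
After 3 (seek(-4, CUR)): offset=18
After 4 (read(3)): returned 'VTL', offset=21
After 5 (seek(-5, CUR)): offset=16
After 6 (seek(-16, END)): offset=9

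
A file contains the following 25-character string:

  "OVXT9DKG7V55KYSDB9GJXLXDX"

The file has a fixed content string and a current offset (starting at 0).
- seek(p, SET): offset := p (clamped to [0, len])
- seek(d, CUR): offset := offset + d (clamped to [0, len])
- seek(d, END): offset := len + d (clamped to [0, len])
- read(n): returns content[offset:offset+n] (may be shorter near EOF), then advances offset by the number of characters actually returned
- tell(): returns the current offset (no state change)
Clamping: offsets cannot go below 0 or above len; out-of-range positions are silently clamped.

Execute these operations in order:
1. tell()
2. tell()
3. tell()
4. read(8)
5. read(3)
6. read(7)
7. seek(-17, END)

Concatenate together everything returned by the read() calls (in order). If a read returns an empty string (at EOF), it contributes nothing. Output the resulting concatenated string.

Answer: OVXT9DKG7V55KYSDB9

Derivation:
After 1 (tell()): offset=0
After 2 (tell()): offset=0
After 3 (tell()): offset=0
After 4 (read(8)): returned 'OVXT9DKG', offset=8
After 5 (read(3)): returned '7V5', offset=11
After 6 (read(7)): returned '5KYSDB9', offset=18
After 7 (seek(-17, END)): offset=8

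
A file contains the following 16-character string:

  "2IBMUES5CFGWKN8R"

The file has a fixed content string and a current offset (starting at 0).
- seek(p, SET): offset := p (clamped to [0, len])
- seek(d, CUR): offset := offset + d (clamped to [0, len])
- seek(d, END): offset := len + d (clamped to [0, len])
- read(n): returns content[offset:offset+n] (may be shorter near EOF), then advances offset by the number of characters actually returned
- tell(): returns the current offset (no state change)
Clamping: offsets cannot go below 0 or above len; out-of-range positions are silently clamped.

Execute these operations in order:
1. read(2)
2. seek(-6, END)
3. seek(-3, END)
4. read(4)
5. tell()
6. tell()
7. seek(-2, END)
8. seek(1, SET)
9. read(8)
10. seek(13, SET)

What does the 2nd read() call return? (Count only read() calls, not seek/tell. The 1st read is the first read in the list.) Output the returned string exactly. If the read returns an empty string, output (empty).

Answer: N8R

Derivation:
After 1 (read(2)): returned '2I', offset=2
After 2 (seek(-6, END)): offset=10
After 3 (seek(-3, END)): offset=13
After 4 (read(4)): returned 'N8R', offset=16
After 5 (tell()): offset=16
After 6 (tell()): offset=16
After 7 (seek(-2, END)): offset=14
After 8 (seek(1, SET)): offset=1
After 9 (read(8)): returned 'IBMUES5C', offset=9
After 10 (seek(13, SET)): offset=13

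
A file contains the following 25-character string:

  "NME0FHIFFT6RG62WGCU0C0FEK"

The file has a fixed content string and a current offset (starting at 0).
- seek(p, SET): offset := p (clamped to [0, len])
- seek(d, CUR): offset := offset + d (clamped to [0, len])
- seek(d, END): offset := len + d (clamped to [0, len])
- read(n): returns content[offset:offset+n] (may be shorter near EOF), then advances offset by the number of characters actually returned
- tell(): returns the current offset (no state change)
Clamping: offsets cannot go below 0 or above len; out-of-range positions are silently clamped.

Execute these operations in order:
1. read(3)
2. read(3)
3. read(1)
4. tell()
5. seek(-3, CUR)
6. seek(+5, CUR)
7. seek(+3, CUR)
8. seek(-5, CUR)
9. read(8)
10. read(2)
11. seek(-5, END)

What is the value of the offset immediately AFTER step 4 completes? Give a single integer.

Answer: 7

Derivation:
After 1 (read(3)): returned 'NME', offset=3
After 2 (read(3)): returned '0FH', offset=6
After 3 (read(1)): returned 'I', offset=7
After 4 (tell()): offset=7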